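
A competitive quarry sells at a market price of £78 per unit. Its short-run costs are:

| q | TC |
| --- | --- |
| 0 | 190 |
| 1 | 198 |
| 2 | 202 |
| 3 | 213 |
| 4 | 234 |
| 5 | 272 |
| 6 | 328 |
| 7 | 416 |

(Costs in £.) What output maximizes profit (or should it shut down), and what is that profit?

Profit at each row (π = 78q − TC): q=0: -190; q=1: -120; q=2: -46; q=3: 21; q=4: 78; q=5: 118; q=6: 140; q=7: 130.
Profit is maximized at q = 6. AVC there is 138/6 = £23 ≤ P, so producing beats shutting down (which would give -£190).

q = 6; profit = £140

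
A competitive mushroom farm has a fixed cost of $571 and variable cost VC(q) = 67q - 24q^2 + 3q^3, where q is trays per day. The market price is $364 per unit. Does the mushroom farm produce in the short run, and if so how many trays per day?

Produce at q = 9

From TC, MC = TC'(q) = 67 - 48q + 9q^2 and AVC = VC/q = 67 - 24q + 3q^2.
AVC is minimized where dAVC/dq = -24 + 6q = 0, at q = 4; min AVC = 67 - 24·4 + 3·4^2 = $19.
Because $364 ≥ $19, revenue can cover variable cost; the firm operates.
Set P = MC: 364 = 67 - 48q + 9q^2 → -297 - 48q + 9q^2 = 0. The roots are q = -11/3 and q = 9; the profit-maximizing output is on the rising part of MC, so q* = 9.
Check: AVC at q = 9 is $94 ≤ P, so revenue covers variable cost.
Profit = P·q − TC = 364·9 − 1417 = $1859.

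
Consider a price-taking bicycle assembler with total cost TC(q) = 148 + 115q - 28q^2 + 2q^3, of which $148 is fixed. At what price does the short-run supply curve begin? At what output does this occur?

$17 per unit, at q = 7

The shutdown price is the minimum of AVC. VC = 115q - 28q^2 + 2q^3, so AVC = 115 - 28q + 2q^2.
At the minimum of AVC, MC = AVC. MC = 115 - 56q + 6q^2; setting MC = AVC gives 4q^2 - 28q = 0, so q = 7. min AVC = 17.
The firm shuts down for any P below $17.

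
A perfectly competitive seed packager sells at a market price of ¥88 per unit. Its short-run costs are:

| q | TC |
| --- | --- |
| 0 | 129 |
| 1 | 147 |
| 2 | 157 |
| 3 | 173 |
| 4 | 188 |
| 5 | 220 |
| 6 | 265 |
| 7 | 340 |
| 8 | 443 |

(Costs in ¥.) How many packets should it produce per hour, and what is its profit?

Compute π = P·q − TC at each output: q=0: -129; q=1: -59; q=2: 19; q=3: 91; q=4: 164; q=5: 220; q=6: 263; q=7: 276; q=8: 261.
Profit is maximized at q = 7. AVC there is 211/7 = ¥30.14 ≤ P, so producing beats shutting down (which would give -¥129).

q = 7; profit = ¥276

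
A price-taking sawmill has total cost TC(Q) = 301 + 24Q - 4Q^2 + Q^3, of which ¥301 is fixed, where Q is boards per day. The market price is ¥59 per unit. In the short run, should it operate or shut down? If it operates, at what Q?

Variable cost is VC = 24Q - 4Q^2 + Q^3, so AVC = VC/Q = 24 - 4Q + Q^2 and MC = dTC/dQ = 24 - 8Q + 3Q^2.
AVC hits its minimum where MC = AVC, at Q = 2, giving min AVC = 24 - 4·2 + 2^2 = ¥20.
Since P = ¥59 ≥ min AVC = ¥20, price covers variable cost and the firm should produce.
P = MC gives -35 - 8Q + 3Q^2 = 0, with roots -7/3 and 5. Take the larger (rising MC): Q* = 5.
Check: AVC at Q = 5 is ¥29 ≤ P, so revenue covers variable cost.
Profit = P·Q − TC = 59·5 − 446 = -¥151, a loss, but smaller than the ¥301 fixed cost the firm would lose by shutting down.

Produce at Q = 5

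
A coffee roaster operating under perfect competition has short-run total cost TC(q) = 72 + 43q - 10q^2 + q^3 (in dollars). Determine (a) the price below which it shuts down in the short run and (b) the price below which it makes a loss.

Shutdown price = min AVC. AVC = 43 - 10q + q^2, with vertex at q = 5 and minimum $18.
ATC = 72/q + 43 - 10q + q^2. Setting dATC/dq = −72/q^2 − 10 + 2q = 0 gives q = 6 (since 2·6^3 − 10·6^2 = 72).
min ATC = 72/6 + 43 − 10·6 + 6^2 = $31. That is the break-even price.
Between these two prices the firm operates at a loss; above $31 it earns a profit.

Shutdown price = $18; break-even price = $31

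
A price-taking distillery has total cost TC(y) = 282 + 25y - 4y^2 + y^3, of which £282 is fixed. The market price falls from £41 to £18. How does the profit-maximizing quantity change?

MC = 25 - 8y + 3y^2; the shutdown threshold is min AVC = £21 (at y = 2).
With P = £41 above the shutdown price, P = MC gives y = 4.
At P = £18 < min AVC = £21, price no longer covers variable cost at any output, so the firm shuts down: y = 0.

Output falls from 4 to 0 (the firm shuts down)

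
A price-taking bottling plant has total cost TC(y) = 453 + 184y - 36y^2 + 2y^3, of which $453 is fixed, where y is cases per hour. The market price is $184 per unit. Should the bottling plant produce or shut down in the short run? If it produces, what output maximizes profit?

Produce at y = 12

Variable cost is VC = 184y - 36y^2 + 2y^3, so AVC = VC/y = 184 - 36y + 2y^2 and MC = dTC/dy = 184 - 72y + 6y^2.
AVC is minimized where dAVC/dy = -36 + 4y = 0, at y = 9; min AVC = 184 - 36·9 + 2·9^2 = $22.
P = $184 exceeds min AVC = $22, so the firm stays open.
Solving P = MC: -72y + 6y^2 = 0 ⇒ y = 0 or 12. On the upward-sloping branch, y* = 12.
Check: AVC at y = 12 is $40 ≤ P, so revenue covers variable cost.
Profit = P·y − TC = 184·12 − 933 = $1275.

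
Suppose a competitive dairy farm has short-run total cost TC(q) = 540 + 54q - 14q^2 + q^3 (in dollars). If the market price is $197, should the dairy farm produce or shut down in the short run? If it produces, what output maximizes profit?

Produce at q = 13

From TC, MC = TC'(q) = 54 - 28q + 3q^2 and AVC = VC/q = 54 - 14q + q^2.
The AVC parabola has its vertex at q = 14/2 = 7, where AVC = 54 - 14·7 + 7^2 = $5.
Because $197 ≥ $5, revenue can cover variable cost; the firm operates.
Solving P = MC: -143 - 28q + 3q^2 = 0 ⇒ q = -11/3 or 13. On the upward-sloping branch, q* = 13.
Check: AVC at q = 13 is $41 ≤ P, so revenue covers variable cost.
Profit = P·q − TC = 197·13 − 1073 = $1488.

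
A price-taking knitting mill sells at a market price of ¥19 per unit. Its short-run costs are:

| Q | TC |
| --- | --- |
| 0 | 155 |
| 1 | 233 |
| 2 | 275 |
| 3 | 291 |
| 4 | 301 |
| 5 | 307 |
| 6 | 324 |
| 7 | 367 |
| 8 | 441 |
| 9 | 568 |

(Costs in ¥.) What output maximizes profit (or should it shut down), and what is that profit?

Profit at each row (π = 19Q − TC): Q=0: -155; Q=1: -214; Q=2: -237; Q=3: -234; Q=4: -225; Q=5: -212; Q=6: -210; Q=7: -234; Q=8: -289; Q=9: -397.
Profit is highest at Q = 0. Equivalently, the lowest AVC in the table is 169/6 ≈ ¥28.17 at Q = 6, and P = ¥19 falls below it — price never covers variable cost, so the firm shuts down and loses only its fixed cost.

Q = 0 (shut down); profit = -¥155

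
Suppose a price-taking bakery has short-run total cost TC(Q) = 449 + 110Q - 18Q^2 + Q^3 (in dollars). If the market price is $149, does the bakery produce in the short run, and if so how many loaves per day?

Variable cost is VC = 110Q - 18Q^2 + Q^3, so AVC = VC/Q = 110 - 18Q + Q^2 and MC = dTC/dQ = 110 - 36Q + 3Q^2.
AVC is minimized where dAVC/dQ = -18 + 2Q = 0, at Q = 9; min AVC = 110 - 18·9 + 9^2 = $29.
Because $149 ≥ $29, revenue can cover variable cost; the firm operates.
P = MC gives -39 - 36Q + 3Q^2 = 0, with roots -1 and 13. Take the larger (rising MC): Q* = 13.
Check: AVC at Q = 13 is $45 ≤ P, so revenue covers variable cost.
Profit = P·Q − TC = 149·13 − 1034 = $903.

Produce at Q = 13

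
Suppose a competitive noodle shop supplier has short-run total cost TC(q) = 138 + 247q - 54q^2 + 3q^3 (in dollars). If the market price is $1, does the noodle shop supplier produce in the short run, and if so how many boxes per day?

Shut down

From TC, MC = TC'(q) = 247 - 108q + 9q^2 and AVC = VC/q = 247 - 54q + 3q^2.
The AVC parabola has its vertex at q = 54/6 = 9, where AVC = 247 - 54·9 + 3·9^2 = $4.
Since P = $1 < min AVC = $4, price fails to cover variable cost at any output.
Shutting down limits the loss to fixed cost, $138.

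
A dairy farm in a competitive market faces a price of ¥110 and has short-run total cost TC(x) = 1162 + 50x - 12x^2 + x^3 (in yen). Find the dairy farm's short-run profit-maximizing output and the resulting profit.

Profit = -¥362 at x = 10

AVC = 50 - 12x + x^2 has its minimum ¥14 at x = 6; price ¥110 clears that bar, so the firm operates.
MC = 50 - 24x + 3x^2. Setting P = MC and taking the root on the rising branch gives x* = 10.
TR = 110·10 = 1100. TC = 1162 + 300 = 1462. Profit = 1100 − 1462 = -¥362.
Shutting down would mean losing the fixed cost of ¥1162, so operating at a loss of ¥362 is better by ¥800.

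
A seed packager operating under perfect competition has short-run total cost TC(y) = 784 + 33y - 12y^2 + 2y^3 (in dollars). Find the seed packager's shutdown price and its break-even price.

Shutdown price = $15; break-even price = $159

Shutdown price = min AVC. AVC = 33 - 12y + 2y^2, with vertex at y = 3 and minimum $15.
ATC = 784/y + 33 - 12y + 2y^2. Setting dATC/dy = −784/y^2 − 12 + 4y = 0 gives y = 7 (since 4·7^3 − 12·7^2 = 784).
min ATC = 784/7 + 33 − 12·7 + 2·7^2 = $159. That is the break-even price.
Between these two prices the firm operates at a loss; above $159 it earns a profit.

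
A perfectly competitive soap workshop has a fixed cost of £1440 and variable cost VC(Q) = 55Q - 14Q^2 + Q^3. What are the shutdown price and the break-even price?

Shutdown price = £6; break-even price = £151

AVC = 55 - 14Q + Q^2; minimized at Q = 7, giving min AVC = £6. That is the shutdown price.
ATC = 1440/Q + 55 - 14Q + Q^2. Setting dATC/dQ = −1440/Q^2 − 14 + 2Q = 0 gives Q = 12 (since 2·12^3 − 14·12^2 = 1440).
min ATC = 1440/12 + 55 − 14·12 + 12^2 = £151. That is the break-even price.
For £6 ≤ P < £151 the firm produces at a loss; below £6 it shuts down.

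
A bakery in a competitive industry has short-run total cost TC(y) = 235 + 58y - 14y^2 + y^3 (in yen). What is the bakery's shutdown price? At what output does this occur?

¥9 per unit, at y = 7

Short-run supply begins at min AVC. From VC = 58y - 14y^2 + y^3, AVC = 58 - 14y + y^2.
At the minimum of AVC, MC = AVC. MC = 58 - 28y + 3y^2; setting MC = AVC gives 2y^2 - 14y = 0, so y = 7. min AVC = 9.
So the shutdown price is ¥9.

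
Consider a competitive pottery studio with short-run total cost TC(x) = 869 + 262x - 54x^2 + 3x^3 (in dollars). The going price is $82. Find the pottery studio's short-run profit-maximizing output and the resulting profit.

Profit = -$269 at x = 10

AVC = 262 - 54x + 3x^2 has its minimum $19 at x = 9; price $82 clears that bar, so the firm operates.
MC = 262 - 108x + 9x^2. Setting P = MC and taking the root on the rising branch gives x* = 10.
TR = 82·10 = 820. TC = 869 + 220 = 1089. Profit = 820 − 1089 = -$269.
That loss of $269 beats the $869 the firm would lose by shutting down; producing recovers $600 of fixed cost.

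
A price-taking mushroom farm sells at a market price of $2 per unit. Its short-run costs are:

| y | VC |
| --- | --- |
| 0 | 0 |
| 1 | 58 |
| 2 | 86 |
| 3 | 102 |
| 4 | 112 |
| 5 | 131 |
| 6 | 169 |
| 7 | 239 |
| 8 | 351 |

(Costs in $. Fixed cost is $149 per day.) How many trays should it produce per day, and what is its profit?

Compute π = P·y − TC at each output: y=0: -149; y=1: -205; y=2: -231; y=3: -245; y=4: -253; y=5: -270; y=6: -306; y=7: -374; y=8: -484.
Profit is highest at y = 0. Equivalently, the lowest AVC in the table is 131/5 ≈ $26.20 at y = 5, and P = $2 falls below it — price never covers variable cost, so the firm shuts down and loses only its fixed cost.

y = 0 (shut down); profit = -$149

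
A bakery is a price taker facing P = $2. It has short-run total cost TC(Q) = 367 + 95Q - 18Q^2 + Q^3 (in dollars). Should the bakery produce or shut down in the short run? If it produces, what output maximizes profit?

Shut down

From TC, MC = TC'(Q) = 95 - 36Q + 3Q^2 and AVC = VC/Q = 95 - 18Q + Q^2.
The AVC parabola has its vertex at Q = 18/2 = 9, where AVC = 95 - 18·9 + 9^2 = $14.
With P < min AVC ($2 < $14), every unit sold adds to the loss.
Shutting down limits the loss to fixed cost, $367.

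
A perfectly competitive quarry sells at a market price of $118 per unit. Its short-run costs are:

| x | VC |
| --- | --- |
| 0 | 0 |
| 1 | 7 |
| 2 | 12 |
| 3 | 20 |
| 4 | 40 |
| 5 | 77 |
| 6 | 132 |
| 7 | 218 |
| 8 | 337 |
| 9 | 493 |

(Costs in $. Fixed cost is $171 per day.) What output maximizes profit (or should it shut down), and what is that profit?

Tabulate TR − TC: x=0: -171; x=1: -60; x=2: 53; x=3: 163; x=4: 261; x=5: 342; x=6: 405; x=7: 437; x=8: 436; x=9: 398.
Profit is maximized at x = 7. AVC there is 218/7 = $31.14 ≤ P, so producing beats shutting down (which would give -$171).

x = 7; profit = $437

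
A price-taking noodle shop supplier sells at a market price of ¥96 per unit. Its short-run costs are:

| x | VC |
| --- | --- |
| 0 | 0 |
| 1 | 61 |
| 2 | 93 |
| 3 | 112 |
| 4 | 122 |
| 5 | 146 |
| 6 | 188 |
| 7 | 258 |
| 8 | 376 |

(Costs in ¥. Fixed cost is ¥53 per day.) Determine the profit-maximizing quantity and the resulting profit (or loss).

Profit at each row (π = 96x − TC): x=0: -53; x=1: -18; x=2: 46; x=3: 123; x=4: 209; x=5: 281; x=6: 335; x=7: 361; x=8: 339.
Profit is maximized at x = 7. AVC there is 258/7 = ¥36.86 ≤ P, so producing beats shutting down (which would give -¥53).

x = 7; profit = ¥361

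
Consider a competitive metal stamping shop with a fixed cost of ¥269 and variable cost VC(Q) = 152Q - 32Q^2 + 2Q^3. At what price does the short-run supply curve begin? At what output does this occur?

Short-run supply begins at min AVC. From VC = 152Q - 32Q^2 + 2Q^3, AVC = 152 - 32Q + 2Q^2.
dAVC/dQ = -32 + 4Q = 0 gives Q = 8. min AVC = 152 - 32·8 + 2·8^2 = 24.
So the shutdown price is ¥24.

¥24 per unit, at Q = 8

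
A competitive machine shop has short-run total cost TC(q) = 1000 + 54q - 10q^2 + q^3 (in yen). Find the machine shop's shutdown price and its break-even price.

Shutdown price = min AVC. AVC = 54 - 10q + q^2, with vertex at q = 5 and minimum ¥29.
ATC = 1000/q + 54 - 10q + q^2. Setting dATC/dq = −1000/q^2 − 10 + 2q = 0 gives q = 10 (since 2·10^3 − 10·10^2 = 1000).
min ATC = 1000/10 + 54 − 10·10 + 10^2 = ¥154. That is the break-even price.
Between these two prices the firm operates at a loss; above ¥154 it earns a profit.

Shutdown price = ¥29; break-even price = ¥154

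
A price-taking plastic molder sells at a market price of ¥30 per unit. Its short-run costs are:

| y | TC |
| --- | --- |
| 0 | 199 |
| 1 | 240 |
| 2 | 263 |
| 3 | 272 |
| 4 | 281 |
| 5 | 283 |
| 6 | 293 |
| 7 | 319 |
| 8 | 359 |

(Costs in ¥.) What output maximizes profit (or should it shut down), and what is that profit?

Tabulate TR − TC: y=0: -199; y=1: -210; y=2: -203; y=3: -182; y=4: -161; y=5: -133; y=6: -113; y=7: -109; y=8: -119.
Profit is maximized at y = 7. AVC there is 120/7 = ¥17.14 ≤ P, so producing beats shutting down (which would give -¥199).

y = 7; profit = -¥109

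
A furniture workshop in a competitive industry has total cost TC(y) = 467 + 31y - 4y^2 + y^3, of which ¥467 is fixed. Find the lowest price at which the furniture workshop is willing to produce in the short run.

The firm shuts down when price falls below the minimum of average variable cost. AVC = VC/y = 31 - 4y + y^2.
dAVC/dy = -4 + 2y = 0 gives y = 2. min AVC = 31 - 4·2 + 2^2 = 27.
For P < ¥27 the firm produces nothing.

¥27 per unit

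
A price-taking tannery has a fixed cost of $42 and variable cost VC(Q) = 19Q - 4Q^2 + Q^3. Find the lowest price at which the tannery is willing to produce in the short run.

The firm shuts down when price falls below the minimum of average variable cost. AVC = VC/Q = 19 - 4Q + Q^2.
dAVC/dQ = -4 + 2Q = 0 gives Q = 2. min AVC = 19 - 4·2 + 2^2 = 15.
For P < $15 the firm produces nothing.

$15 per unit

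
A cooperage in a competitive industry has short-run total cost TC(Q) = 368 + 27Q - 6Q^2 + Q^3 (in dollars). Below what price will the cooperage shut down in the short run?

$18 per unit

The shutdown price is the minimum of AVC. VC = 27Q - 6Q^2 + Q^3, so AVC = 27 - 6Q + Q^2.
At the minimum of AVC, MC = AVC. MC = 27 - 12Q + 3Q^2; setting MC = AVC gives 2Q^2 - 6Q = 0, so Q = 3. min AVC = 18.
For P < $18 the firm produces nothing.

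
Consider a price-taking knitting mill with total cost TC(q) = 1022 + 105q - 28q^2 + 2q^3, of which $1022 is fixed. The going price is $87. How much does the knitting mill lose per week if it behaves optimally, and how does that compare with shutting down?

Profit = -$374 at q = 9

AVC = 105 - 28q + 2q^2; min AVC = $7 at q = 7. Since P = $87 ≥ min AVC, the firm produces.
With MC = 105 - 56q + 6q^2, P = MC on the upward-sloping part at q* = 9.
TR = 87·9 = 783. TC = 1022 + 135 = 1157. Profit = 783 − 1157 = -$374.
That loss of $374 beats the $1022 the firm would lose by shutting down; producing recovers $648 of fixed cost.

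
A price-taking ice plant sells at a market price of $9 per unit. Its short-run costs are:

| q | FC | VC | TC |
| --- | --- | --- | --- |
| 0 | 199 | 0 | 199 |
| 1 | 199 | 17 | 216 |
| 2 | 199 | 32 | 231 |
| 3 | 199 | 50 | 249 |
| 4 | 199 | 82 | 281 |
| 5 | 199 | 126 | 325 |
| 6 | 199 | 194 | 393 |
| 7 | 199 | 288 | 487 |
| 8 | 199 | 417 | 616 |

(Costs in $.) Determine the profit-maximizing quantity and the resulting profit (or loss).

Profit at each row (π = 9q − TC): q=0: -199; q=1: -207; q=2: -213; q=3: -222; q=4: -245; q=5: -280; q=6: -339; q=7: -424; q=8: -544.
Profit is highest at q = 0. Equivalently, the lowest AVC in the table is 32/2 ≈ $16 at q = 2, and P = $9 falls below it — price never covers variable cost, so the firm shuts down and loses only its fixed cost.

q = 0 (shut down); profit = -$199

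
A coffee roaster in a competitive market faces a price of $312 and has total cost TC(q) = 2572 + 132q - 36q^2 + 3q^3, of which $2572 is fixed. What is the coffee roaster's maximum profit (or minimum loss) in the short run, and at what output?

AVC = 132 - 36q + 3q^2; min AVC = $24 at q = 6. Since P = $312 ≥ min AVC, the firm produces.
With MC = 132 - 72q + 9q^2, P = MC on the upward-sloping part at q* = 10.
TR = 312·10 = 3120. TC = 2572 + 720 = 3292. Profit = 3120 − 3292 = -$172.
That loss of $172 beats the $2572 the firm would lose by shutting down; producing recovers $2400 of fixed cost.

Profit = -$172 at q = 10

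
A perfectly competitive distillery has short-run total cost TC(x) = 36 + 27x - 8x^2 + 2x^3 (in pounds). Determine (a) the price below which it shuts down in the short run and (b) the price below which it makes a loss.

Shutdown price = min AVC. AVC = 27 - 8x + 2x^2, with vertex at x = 2 and minimum £19.
ATC = 36/x + 27 - 8x + 2x^2. Setting dATC/dx = −36/x^2 − 8 + 4x = 0 gives x = 3 (since 4·3^3 − 8·3^2 = 36).
min ATC = 36/3 + 27 − 8·3 + 2·3^2 = £33. That is the break-even price.
For £19 ≤ P < £33 the firm produces at a loss; below £19 it shuts down.

Shutdown price = £19; break-even price = £33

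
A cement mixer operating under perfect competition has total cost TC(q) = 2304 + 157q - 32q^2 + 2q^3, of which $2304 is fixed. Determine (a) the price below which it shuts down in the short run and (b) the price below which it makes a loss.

Shutdown price = min AVC. AVC = 157 - 32q + 2q^2, with vertex at q = 8 and minimum $29.
ATC = 2304/q + 157 - 32q + 2q^2. Setting dATC/dq = −2304/q^2 − 32 + 4q = 0 gives q = 12 (since 4·12^3 − 32·12^2 = 2304).
min ATC = 2304/12 + 157 − 32·12 + 2·12^2 = $253. That is the break-even price.
Between these two prices the firm operates at a loss; above $253 it earns a profit.

Shutdown price = $29; break-even price = $253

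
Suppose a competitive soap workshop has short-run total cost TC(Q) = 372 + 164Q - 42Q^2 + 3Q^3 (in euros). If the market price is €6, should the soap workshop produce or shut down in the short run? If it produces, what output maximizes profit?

Strip out fixed cost: VC = 164Q - 42Q^2 + 3Q^3. Then AVC = 164 - 42Q + 3Q^2 and MC = 164 - 84Q + 9Q^2.
The AVC parabola has its vertex at Q = 42/6 = 7, where AVC = 164 - 42·7 + 3·7^2 = €17.
P = €6 lies below min AVC = €17; no output level covers variable cost.
Best response: produce nothing and absorb the €372 fixed cost.

Shut down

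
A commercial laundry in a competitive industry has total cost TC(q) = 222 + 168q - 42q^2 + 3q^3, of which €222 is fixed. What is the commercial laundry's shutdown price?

€21 per unit

The shutdown price is the minimum of AVC. VC = 168q - 42q^2 + 3q^3, so AVC = 168 - 42q + 3q^2.
At the minimum of AVC, MC = AVC. MC = 168 - 84q + 9q^2; setting MC = AVC gives 6q^2 - 42q = 0, so q = 7. min AVC = 21.
For P < €21 the firm produces nothing.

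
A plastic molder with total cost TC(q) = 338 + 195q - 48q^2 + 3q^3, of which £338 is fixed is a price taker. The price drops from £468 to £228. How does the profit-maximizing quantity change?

AVC = 195 - 48q + 3q^2, minimized at q = 8 where min AVC = £3. MC = 195 - 96q + 9q^2.
With P = £468 above the shutdown price, P = MC gives q = 13.
At P = £228 ≥ min AVC, set P = MC: q = 11. The firm stays open but cuts output.

Output falls from 13 to 11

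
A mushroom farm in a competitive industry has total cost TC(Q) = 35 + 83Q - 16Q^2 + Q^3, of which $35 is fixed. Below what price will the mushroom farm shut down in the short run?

$19 per unit

The firm shuts down when price falls below the minimum of average variable cost. AVC = VC/Q = 83 - 16Q + Q^2.
dAVC/dQ = -16 + 2Q = 0 gives Q = 8. min AVC = 83 - 16·8 + 8^2 = 19.
The firm shuts down for any P below $19.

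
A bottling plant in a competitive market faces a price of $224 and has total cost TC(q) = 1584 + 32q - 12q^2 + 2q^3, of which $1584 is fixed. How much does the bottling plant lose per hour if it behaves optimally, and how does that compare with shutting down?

AVC = 32 - 12q + 2q^2; min AVC = $14 at q = 3. Since P = $224 ≥ min AVC, the firm produces.
With MC = 32 - 24q + 6q^2, P = MC on the upward-sloping part at q* = 8.
TR = 224·8 = 1792. TC = 1584 + 512 = 2096. Profit = 1792 − 2096 = -$304.
Shutting down would mean losing the fixed cost of $1584, so operating at a loss of $304 is better by $1280.

Profit = -$304 at q = 8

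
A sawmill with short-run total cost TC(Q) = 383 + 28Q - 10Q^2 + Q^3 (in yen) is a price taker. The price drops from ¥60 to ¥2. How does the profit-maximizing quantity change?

AVC = 28 - 10Q + Q^2, minimized at Q = 5 where min AVC = ¥3. MC = 28 - 20Q + 3Q^2.
At P = ¥60 ≥ min AVC, set P = MC on the rising branch: Q = 8.
At P = ¥2 < min AVC = ¥3, price no longer covers variable cost at any output, so the firm shuts down: Q = 0.

Output falls from 8 to 0 (the firm shuts down)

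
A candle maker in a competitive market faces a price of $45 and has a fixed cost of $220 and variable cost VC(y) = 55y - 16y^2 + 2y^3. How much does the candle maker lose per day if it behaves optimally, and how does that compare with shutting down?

AVC = 55 - 16y + 2y^2 has its minimum $23 at y = 4; price $45 clears that bar, so the firm operates.
With MC = 55 - 32y + 6y^2, P = MC on the upward-sloping part at y* = 5.
TR = 45·5 = 225. TC = 220 + 125 = 345. Profit = 225 − 345 = -$120.
Shutting down would mean losing the fixed cost of $220, so operating at a loss of $120 is better by $100.

Profit = -$120 at y = 5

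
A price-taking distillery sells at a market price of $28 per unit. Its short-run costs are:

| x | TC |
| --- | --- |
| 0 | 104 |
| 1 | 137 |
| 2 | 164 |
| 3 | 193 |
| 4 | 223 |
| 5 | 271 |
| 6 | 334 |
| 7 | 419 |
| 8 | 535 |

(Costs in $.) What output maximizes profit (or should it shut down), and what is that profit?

x = 0 (shut down); profit = -$104

Tabulate TR − TC: x=0: -104; x=1: -109; x=2: -108; x=3: -109; x=4: -111; x=5: -131; x=6: -166; x=7: -223; x=8: -311.
Profit is highest at x = 0. Equivalently, the lowest AVC in the table is 89/3 ≈ $29.67 at x = 3, and P = $28 falls below it — price never covers variable cost, so the firm shuts down and loses only its fixed cost.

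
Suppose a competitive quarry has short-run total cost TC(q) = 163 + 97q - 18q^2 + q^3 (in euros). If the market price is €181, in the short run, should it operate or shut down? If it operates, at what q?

Variable cost is VC = 97q - 18q^2 + q^3, so AVC = VC/q = 97 - 18q + q^2 and MC = dTC/dq = 97 - 36q + 3q^2.
AVC is minimized where dAVC/dq = -18 + 2q = 0, at q = 9; min AVC = 97 - 18·9 + 9^2 = €16.
Since P = €181 ≥ min AVC = €16, price covers variable cost and the firm should produce.
Solving P = MC: -84 - 36q + 3q^2 = 0 ⇒ q = -2 or 14. On the upward-sloping branch, q* = 14.
Check: AVC at q = 14 is €41 ≤ P, so revenue covers variable cost.
Profit = P·q − TC = 181·14 − 737 = €1797.

Produce at q = 14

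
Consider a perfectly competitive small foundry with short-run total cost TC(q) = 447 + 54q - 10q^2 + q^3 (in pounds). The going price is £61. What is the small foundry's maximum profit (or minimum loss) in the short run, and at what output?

Profit = -£251 at q = 7

AVC = 54 - 10q + q^2 has its minimum £29 at q = 5; price £61 clears that bar, so the firm operates.
With MC = 54 - 20q + 3q^2, P = MC on the upward-sloping part at q* = 7.
TR = 61·7 = 427. TC = 447 + 231 = 678. Profit = 427 − 678 = -£251.
That loss of £251 beats the £447 the firm would lose by shutting down; producing recovers £196 of fixed cost.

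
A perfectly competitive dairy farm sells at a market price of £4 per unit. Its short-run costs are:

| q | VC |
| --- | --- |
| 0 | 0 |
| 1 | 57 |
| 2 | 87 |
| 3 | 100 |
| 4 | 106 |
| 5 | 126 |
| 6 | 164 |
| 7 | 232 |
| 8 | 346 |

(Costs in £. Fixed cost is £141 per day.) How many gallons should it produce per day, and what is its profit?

q = 0 (shut down); profit = -£141

Profit at each row (π = 4q − TC): q=0: -141; q=1: -194; q=2: -220; q=3: -229; q=4: -231; q=5: -247; q=6: -281; q=7: -345; q=8: -455.
Profit is highest at q = 0. Equivalently, the lowest AVC in the table is 126/5 ≈ £25.20 at q = 5, and P = £4 falls below it — price never covers variable cost, so the firm shuts down and loses only its fixed cost.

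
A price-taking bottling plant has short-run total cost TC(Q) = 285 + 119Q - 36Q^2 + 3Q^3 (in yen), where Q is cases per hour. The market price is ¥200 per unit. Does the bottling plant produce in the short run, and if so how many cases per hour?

Strip out fixed cost: VC = 119Q - 36Q^2 + 3Q^3. Then AVC = 119 - 36Q + 3Q^2 and MC = 119 - 72Q + 9Q^2.
AVC is minimized where dAVC/dQ = -36 + 6Q = 0, at Q = 6; min AVC = 119 - 36·6 + 3·6^2 = ¥11.
Since P = ¥200 ≥ min AVC = ¥11, price covers variable cost and the firm should produce.
Solving P = MC: -81 - 72Q + 9Q^2 = 0 ⇒ Q = -1 or 9. On the upward-sloping branch, Q* = 9.
Check: AVC at Q = 9 is ¥38 ≤ P, so revenue covers variable cost.
Profit = P·Q − TC = 200·9 − 627 = ¥1173.

Produce at Q = 9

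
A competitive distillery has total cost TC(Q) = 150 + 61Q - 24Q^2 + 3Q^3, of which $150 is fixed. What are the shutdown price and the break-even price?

Shutdown price = $13; break-even price = $46

Shutdown price = min AVC. AVC = 61 - 24Q + 3Q^2, with vertex at Q = 4 and minimum $13.
ATC = 150/Q + 61 - 24Q + 3Q^2. Setting dATC/dQ = −150/Q^2 − 24 + 6Q = 0 gives Q = 5 (since 6·5^3 − 24·5^2 = 150).
min ATC = 150/5 + 61 − 24·5 + 3·5^2 = $46. That is the break-even price.
For $13 ≤ P < $46 the firm produces at a loss; below $13 it shuts down.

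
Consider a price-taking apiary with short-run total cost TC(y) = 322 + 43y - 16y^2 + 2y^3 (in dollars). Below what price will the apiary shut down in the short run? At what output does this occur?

$11 per unit, at y = 4

Short-run supply begins at min AVC. From VC = 43y - 16y^2 + 2y^3, AVC = 43 - 16y + 2y^2.
At the minimum of AVC, MC = AVC. MC = 43 - 32y + 6y^2; setting MC = AVC gives 4y^2 - 16y = 0, so y = 4. min AVC = 11.
For P < $11 the firm produces nothing.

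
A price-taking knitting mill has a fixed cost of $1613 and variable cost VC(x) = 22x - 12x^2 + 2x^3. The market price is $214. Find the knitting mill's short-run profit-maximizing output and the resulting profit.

Profit = -$333 at x = 8

AVC = 22 - 12x + 2x^2 has its minimum $4 at x = 3; price $214 clears that bar, so the firm operates.
With MC = 22 - 24x + 6x^2, P = MC on the upward-sloping part at x* = 8.
TR = 214·8 = 1712. TC = 1613 + 432 = 2045. Profit = 1712 − 2045 = -$333.
That loss of $333 beats the $1613 the firm would lose by shutting down; producing recovers $1280 of fixed cost.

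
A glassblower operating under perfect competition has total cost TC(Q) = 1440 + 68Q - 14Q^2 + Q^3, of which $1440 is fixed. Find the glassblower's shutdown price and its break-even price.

Shutdown price = $19; break-even price = $164

Shutdown price = min AVC. AVC = 68 - 14Q + Q^2, with vertex at Q = 7 and minimum $19.
ATC = 1440/Q + 68 - 14Q + Q^2. Setting dATC/dQ = −1440/Q^2 − 14 + 2Q = 0 gives Q = 12 (since 2·12^3 − 14·12^2 = 1440).
min ATC = 1440/12 + 68 − 14·12 + 12^2 = $164. That is the break-even price.
Between these two prices the firm operates at a loss; above $164 it earns a profit.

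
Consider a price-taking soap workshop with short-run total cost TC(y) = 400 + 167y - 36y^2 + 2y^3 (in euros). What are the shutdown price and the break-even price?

AVC = 167 - 36y + 2y^2; minimized at y = 9, giving min AVC = €5. That is the shutdown price.
ATC = 400/y + 167 - 36y + 2y^2. Setting dATC/dy = −400/y^2 − 36 + 4y = 0 gives y = 10 (since 4·10^3 − 36·10^2 = 400).
min ATC = 400/10 + 167 − 36·10 + 2·10^2 = €47. That is the break-even price.
Between these two prices the firm operates at a loss; above €47 it earns a profit.

Shutdown price = €5; break-even price = €47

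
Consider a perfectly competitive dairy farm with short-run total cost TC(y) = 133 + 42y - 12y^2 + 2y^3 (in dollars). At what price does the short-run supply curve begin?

The firm shuts down when price falls below the minimum of average variable cost. AVC = VC/y = 42 - 12y + 2y^2.
At the minimum of AVC, MC = AVC. MC = 42 - 24y + 6y^2; setting MC = AVC gives 4y^2 - 12y = 0, so y = 3. min AVC = 24.
For P < $24 the firm produces nothing.

$24 per unit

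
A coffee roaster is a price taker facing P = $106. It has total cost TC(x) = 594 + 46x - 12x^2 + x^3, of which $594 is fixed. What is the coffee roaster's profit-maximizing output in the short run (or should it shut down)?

Produce at x = 10

From TC, MC = TC'(x) = 46 - 24x + 3x^2 and AVC = VC/x = 46 - 12x + x^2.
AVC is minimized where dAVC/dx = -12 + 2x = 0, at x = 6; min AVC = 46 - 12·6 + 6^2 = $10.
Since P = $106 ≥ min AVC = $10, price covers variable cost and the firm should produce.
Set P = MC: 106 = 46 - 24x + 3x^2 → -60 - 24x + 3x^2 = 0. The roots are x = -2 and x = 10; the profit-maximizing output is on the rising part of MC, so x* = 10.
Check: AVC at x = 10 is $26 ≤ P, so revenue covers variable cost.
Profit = P·x − TC = 106·10 − 854 = $206.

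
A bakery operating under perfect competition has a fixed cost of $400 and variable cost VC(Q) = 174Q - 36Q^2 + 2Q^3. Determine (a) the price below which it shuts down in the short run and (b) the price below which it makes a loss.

Shutdown price = $12; break-even price = $54

AVC = 174 - 36Q + 2Q^2; minimized at Q = 9, giving min AVC = $12. That is the shutdown price.
ATC = 400/Q + 174 - 36Q + 2Q^2. Setting dATC/dQ = −400/Q^2 − 36 + 4Q = 0 gives Q = 10 (since 4·10^3 − 36·10^2 = 400).
min ATC = 400/10 + 174 − 36·10 + 2·10^2 = $54. That is the break-even price.
For $12 ≤ P < $54 the firm produces at a loss; below $12 it shuts down.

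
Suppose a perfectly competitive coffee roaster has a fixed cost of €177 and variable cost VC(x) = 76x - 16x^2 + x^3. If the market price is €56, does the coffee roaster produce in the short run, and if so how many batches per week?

Strip out fixed cost: VC = 76x - 16x^2 + x^3. Then AVC = 76 - 16x + x^2 and MC = 76 - 32x + 3x^2.
AVC hits its minimum where MC = AVC, at x = 8, giving min AVC = 76 - 16·8 + 8^2 = €12.
P = €56 exceeds min AVC = €12, so the firm stays open.
Set P = MC: 56 = 76 - 32x + 3x^2 → 20 - 32x + 3x^2 = 0. The roots are x = 2/3 and x = 10; the profit-maximizing output is on the rising part of MC, so x* = 10.
Check: AVC at x = 10 is €16 ≤ P, so revenue covers variable cost.
Profit = P·x − TC = 56·10 − 337 = €223.

Produce at x = 10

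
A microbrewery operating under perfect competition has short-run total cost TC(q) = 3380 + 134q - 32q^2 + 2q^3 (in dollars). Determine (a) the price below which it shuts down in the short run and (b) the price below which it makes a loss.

AVC = 134 - 32q + 2q^2; minimized at q = 8, giving min AVC = $6. That is the shutdown price.
ATC = 3380/q + 134 - 32q + 2q^2. Setting dATC/dq = −3380/q^2 − 32 + 4q = 0 gives q = 13 (since 4·13^3 − 32·13^2 = 3380).
min ATC = 3380/13 + 134 − 32·13 + 2·13^2 = $316. That is the break-even price.
For $6 ≤ P < $316 the firm produces at a loss; below $6 it shuts down.

Shutdown price = $6; break-even price = $316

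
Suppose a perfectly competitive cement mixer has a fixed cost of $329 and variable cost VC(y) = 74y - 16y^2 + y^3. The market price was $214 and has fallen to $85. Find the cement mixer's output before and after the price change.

Output falls from 14 to 11

AVC = 74 - 16y + y^2, minimized at y = 8 where min AVC = $10. MC = 74 - 32y + 3y^2.
With P = $214 above the shutdown price, P = MC gives y = 14.
At P = $85 ≥ min AVC, set P = MC: y = 11. The firm stays open but cuts output.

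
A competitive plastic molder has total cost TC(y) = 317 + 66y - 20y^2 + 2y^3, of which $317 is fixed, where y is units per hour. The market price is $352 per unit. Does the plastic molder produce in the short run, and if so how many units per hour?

Produce at y = 11

Variable cost is VC = 66y - 20y^2 + 2y^3, so AVC = VC/y = 66 - 20y + 2y^2 and MC = dTC/dy = 66 - 40y + 6y^2.
AVC is minimized where dAVC/dy = -20 + 4y = 0, at y = 5; min AVC = 66 - 20·5 + 2·5^2 = $16.
Since P = $352 ≥ min AVC = $16, price covers variable cost and the firm should produce.
Set P = MC: 352 = 66 - 40y + 6y^2 → -286 - 40y + 6y^2 = 0. The roots are y = -13/3 and y = 11; the profit-maximizing output is on the rising part of MC, so y* = 11.
Check: AVC at y = 11 is $88 ≤ P, so revenue covers variable cost.
Profit = P·y − TC = 352·11 − 1285 = $2587.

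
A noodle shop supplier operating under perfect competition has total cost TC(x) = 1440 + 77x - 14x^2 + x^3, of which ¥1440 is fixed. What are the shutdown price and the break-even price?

Shutdown price = ¥28; break-even price = ¥173

Shutdown price = min AVC. AVC = 77 - 14x + x^2, with vertex at x = 7 and minimum ¥28.
ATC = 1440/x + 77 - 14x + x^2. Setting dATC/dx = −1440/x^2 − 14 + 2x = 0 gives x = 12 (since 2·12^3 − 14·12^2 = 1440).
min ATC = 1440/12 + 77 − 14·12 + 12^2 = ¥173. That is the break-even price.
For ¥28 ≤ P < ¥173 the firm produces at a loss; below ¥28 it shuts down.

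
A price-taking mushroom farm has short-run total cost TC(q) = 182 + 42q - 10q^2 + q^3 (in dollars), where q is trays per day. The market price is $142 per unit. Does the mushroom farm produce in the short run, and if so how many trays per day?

From TC, MC = TC'(q) = 42 - 20q + 3q^2 and AVC = VC/q = 42 - 10q + q^2.
The AVC parabola has its vertex at q = 10/2 = 5, where AVC = 42 - 10·5 + 5^2 = $17.
Because $142 ≥ $17, revenue can cover variable cost; the firm operates.
Solving P = MC: -100 - 20q + 3q^2 = 0 ⇒ q = -10/3 or 10. On the upward-sloping branch, q* = 10.
Check: AVC at q = 10 is $42 ≤ P, so revenue covers variable cost.
Profit = P·q − TC = 142·10 − 602 = $818.

Produce at q = 10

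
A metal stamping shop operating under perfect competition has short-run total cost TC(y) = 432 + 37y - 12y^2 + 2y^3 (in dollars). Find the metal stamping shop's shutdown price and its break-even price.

Shutdown price = min AVC. AVC = 37 - 12y + 2y^2, with vertex at y = 3 and minimum $19.
ATC = 432/y + 37 - 12y + 2y^2. Setting dATC/dy = −432/y^2 − 12 + 4y = 0 gives y = 6 (since 4·6^3 − 12·6^2 = 432).
min ATC = 432/6 + 37 − 12·6 + 2·6^2 = $109. That is the break-even price.
For $19 ≤ P < $109 the firm produces at a loss; below $19 it shuts down.

Shutdown price = $19; break-even price = $109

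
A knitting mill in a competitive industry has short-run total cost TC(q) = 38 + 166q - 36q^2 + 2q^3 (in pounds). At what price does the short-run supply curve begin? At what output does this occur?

Short-run supply begins at min AVC. From VC = 166q - 36q^2 + 2q^3, AVC = 166 - 36q + 2q^2.
dAVC/dq = -36 + 4q = 0 gives q = 9. min AVC = 166 - 36·9 + 2·9^2 = 4.
For P < £4 the firm produces nothing.

£4 per unit, at q = 9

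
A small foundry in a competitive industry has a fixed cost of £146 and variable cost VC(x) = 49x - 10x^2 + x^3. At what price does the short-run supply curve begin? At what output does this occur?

The shutdown price is the minimum of AVC. VC = 49x - 10x^2 + x^3, so AVC = 49 - 10x + x^2.
At the minimum of AVC, MC = AVC. MC = 49 - 20x + 3x^2; setting MC = AVC gives 2x^2 - 10x = 0, so x = 5. min AVC = 24.
For P < £24 the firm produces nothing.

£24 per unit, at x = 5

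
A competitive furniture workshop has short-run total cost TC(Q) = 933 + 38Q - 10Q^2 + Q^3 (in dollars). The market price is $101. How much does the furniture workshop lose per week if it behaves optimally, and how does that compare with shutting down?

AVC = 38 - 10Q + Q^2 has its minimum $13 at Q = 5; price $101 clears that bar, so the firm operates.
MC = 38 - 20Q + 3Q^2. Setting P = MC and taking the root on the rising branch gives Q* = 9.
TR = 101·9 = 909. TC = 933 + 261 = 1194. Profit = 909 − 1194 = -$285.
That loss of $285 beats the $933 the firm would lose by shutting down; producing recovers $648 of fixed cost.

Profit = -$285 at Q = 9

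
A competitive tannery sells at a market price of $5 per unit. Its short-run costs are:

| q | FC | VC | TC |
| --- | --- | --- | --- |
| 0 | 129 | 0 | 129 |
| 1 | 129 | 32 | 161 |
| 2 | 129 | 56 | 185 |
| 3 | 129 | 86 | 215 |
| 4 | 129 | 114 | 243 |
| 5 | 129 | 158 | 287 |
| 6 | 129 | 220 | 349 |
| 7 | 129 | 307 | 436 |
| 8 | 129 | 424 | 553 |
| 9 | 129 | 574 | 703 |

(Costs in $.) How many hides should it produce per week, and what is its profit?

q = 0 (shut down); profit = -$129

Compute π = P·q − TC at each output: q=0: -129; q=1: -156; q=2: -175; q=3: -200; q=4: -223; q=5: -262; q=6: -319; q=7: -401; q=8: -513; q=9: -658.
Profit is highest at q = 0. Equivalently, the lowest AVC in the table is 56/2 ≈ $28 at q = 2, and P = $5 falls below it — price never covers variable cost, so the firm shuts down and loses only its fixed cost.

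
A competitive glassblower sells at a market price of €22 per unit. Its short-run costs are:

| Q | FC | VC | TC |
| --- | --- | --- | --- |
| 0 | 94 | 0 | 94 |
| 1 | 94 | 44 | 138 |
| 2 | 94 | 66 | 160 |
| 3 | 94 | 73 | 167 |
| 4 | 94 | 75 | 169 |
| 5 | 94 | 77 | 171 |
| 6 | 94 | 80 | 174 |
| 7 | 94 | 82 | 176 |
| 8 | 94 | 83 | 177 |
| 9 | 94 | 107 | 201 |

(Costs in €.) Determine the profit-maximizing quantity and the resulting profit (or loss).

Tabulate TR − TC: Q=0: -94; Q=1: -116; Q=2: -116; Q=3: -101; Q=4: -81; Q=5: -61; Q=6: -42; Q=7: -22; Q=8: -1; Q=9: -3.
Profit is maximized at Q = 8. AVC there is 83/8 = €10.38 ≤ P, so producing beats shutting down (which would give -€94).

Q = 8; profit = -€1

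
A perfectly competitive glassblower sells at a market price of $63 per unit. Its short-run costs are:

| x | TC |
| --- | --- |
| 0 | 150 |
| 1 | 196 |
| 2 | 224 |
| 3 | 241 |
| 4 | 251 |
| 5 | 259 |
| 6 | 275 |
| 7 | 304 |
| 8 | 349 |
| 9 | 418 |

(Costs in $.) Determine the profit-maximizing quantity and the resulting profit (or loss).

x = 8; profit = $155

Compute π = P·x − TC at each output: x=0: -150; x=1: -133; x=2: -98; x=3: -52; x=4: 1; x=5: 56; x=6: 103; x=7: 137; x=8: 155; x=9: 149.
Profit is maximized at x = 8. AVC there is 199/8 = $24.88 ≤ P, so producing beats shutting down (which would give -$150).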